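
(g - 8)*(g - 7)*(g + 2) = g^3 - 13*g^2 + 26*g + 112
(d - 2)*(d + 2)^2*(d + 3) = d^4 + 5*d^3 + 2*d^2 - 20*d - 24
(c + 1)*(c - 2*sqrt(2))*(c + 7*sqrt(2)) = c^3 + c^2 + 5*sqrt(2)*c^2 - 28*c + 5*sqrt(2)*c - 28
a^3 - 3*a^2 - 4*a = a*(a - 4)*(a + 1)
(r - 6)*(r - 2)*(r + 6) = r^3 - 2*r^2 - 36*r + 72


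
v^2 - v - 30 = (v - 6)*(v + 5)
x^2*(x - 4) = x^3 - 4*x^2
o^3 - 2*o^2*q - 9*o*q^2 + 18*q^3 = (o - 3*q)*(o - 2*q)*(o + 3*q)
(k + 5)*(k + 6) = k^2 + 11*k + 30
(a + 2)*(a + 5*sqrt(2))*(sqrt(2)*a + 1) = sqrt(2)*a^3 + 2*sqrt(2)*a^2 + 11*a^2 + 5*sqrt(2)*a + 22*a + 10*sqrt(2)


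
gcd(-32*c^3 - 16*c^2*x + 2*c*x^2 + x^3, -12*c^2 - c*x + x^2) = -4*c + x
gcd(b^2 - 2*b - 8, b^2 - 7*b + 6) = 1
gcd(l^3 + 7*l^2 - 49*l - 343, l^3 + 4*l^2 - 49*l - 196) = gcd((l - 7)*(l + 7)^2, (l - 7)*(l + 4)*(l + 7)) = l^2 - 49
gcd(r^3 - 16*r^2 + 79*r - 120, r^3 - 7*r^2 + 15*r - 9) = r - 3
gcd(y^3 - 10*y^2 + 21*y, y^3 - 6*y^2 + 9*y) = y^2 - 3*y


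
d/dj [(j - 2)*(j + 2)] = 2*j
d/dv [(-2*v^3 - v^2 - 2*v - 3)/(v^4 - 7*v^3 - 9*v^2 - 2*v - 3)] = v*(2*v^5 + 2*v^4 + 17*v^3 - 8*v^2 - 61*v - 48)/(v^8 - 14*v^7 + 31*v^6 + 122*v^5 + 103*v^4 + 78*v^3 + 58*v^2 + 12*v + 9)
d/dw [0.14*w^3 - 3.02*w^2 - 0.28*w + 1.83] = 0.42*w^2 - 6.04*w - 0.28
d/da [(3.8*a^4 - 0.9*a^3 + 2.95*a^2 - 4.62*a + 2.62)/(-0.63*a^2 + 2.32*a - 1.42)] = (-4.788*a^5 + 27.015*a^4 - 25.76*a^3 + 7.7674*a^2 - 5.0768*a + 0.481999999999999)/(0.3969*a^4 - 2.9232*a^3 + 7.1716*a^2 - 6.5888*a + 2.0164)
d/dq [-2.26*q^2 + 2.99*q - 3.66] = 2.99 - 4.52*q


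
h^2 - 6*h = h*(h - 6)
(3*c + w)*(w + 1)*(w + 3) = 3*c*w^2 + 12*c*w + 9*c + w^3 + 4*w^2 + 3*w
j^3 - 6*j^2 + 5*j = j*(j - 5)*(j - 1)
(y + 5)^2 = y^2 + 10*y + 25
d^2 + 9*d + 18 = (d + 3)*(d + 6)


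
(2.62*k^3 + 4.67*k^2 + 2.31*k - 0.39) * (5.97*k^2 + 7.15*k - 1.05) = 15.6414*k^5 + 46.6129*k^4 + 44.4302*k^3 + 9.2847*k^2 - 5.214*k + 0.4095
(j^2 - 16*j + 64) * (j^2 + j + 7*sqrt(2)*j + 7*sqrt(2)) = j^4 - 15*j^3 + 7*sqrt(2)*j^3 - 105*sqrt(2)*j^2 + 48*j^2 + 64*j + 336*sqrt(2)*j + 448*sqrt(2)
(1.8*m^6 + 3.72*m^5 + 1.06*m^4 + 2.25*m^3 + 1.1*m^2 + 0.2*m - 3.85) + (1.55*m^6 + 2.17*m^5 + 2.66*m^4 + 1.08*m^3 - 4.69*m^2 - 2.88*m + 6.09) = 3.35*m^6 + 5.89*m^5 + 3.72*m^4 + 3.33*m^3 - 3.59*m^2 - 2.68*m + 2.24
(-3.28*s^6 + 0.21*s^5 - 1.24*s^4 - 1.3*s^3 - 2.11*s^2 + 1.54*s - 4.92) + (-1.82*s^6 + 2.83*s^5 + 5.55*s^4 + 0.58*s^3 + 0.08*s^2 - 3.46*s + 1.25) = -5.1*s^6 + 3.04*s^5 + 4.31*s^4 - 0.72*s^3 - 2.03*s^2 - 1.92*s - 3.67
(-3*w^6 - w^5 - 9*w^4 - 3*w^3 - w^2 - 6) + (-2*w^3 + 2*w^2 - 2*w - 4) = -3*w^6 - w^5 - 9*w^4 - 5*w^3 + w^2 - 2*w - 10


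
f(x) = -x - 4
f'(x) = -1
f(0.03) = -4.03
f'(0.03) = -1.00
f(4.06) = -8.06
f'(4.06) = -1.00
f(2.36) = -6.36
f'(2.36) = -1.00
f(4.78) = -8.78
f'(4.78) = -1.00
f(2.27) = -6.27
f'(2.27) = -1.00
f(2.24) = -6.24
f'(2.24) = -1.00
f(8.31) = -12.31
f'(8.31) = -1.00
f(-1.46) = -2.54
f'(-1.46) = -1.00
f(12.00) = -16.00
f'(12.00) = -1.00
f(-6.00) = 2.00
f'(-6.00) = -1.00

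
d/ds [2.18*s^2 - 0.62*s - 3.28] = 4.36*s - 0.62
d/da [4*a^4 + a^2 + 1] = 16*a^3 + 2*a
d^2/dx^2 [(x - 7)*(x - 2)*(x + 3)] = 6*x - 12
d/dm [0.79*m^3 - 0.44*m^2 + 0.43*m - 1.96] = 2.37*m^2 - 0.88*m + 0.43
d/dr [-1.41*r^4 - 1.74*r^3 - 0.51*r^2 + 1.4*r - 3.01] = -5.64*r^3 - 5.22*r^2 - 1.02*r + 1.4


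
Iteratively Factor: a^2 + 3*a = (a)*(a + 3)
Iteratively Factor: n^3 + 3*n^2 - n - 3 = (n + 1)*(n^2 + 2*n - 3) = (n + 1)*(n + 3)*(n - 1)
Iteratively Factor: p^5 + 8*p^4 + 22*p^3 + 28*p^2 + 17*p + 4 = (p + 1)*(p^4 + 7*p^3 + 15*p^2 + 13*p + 4) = (p + 1)*(p + 4)*(p^3 + 3*p^2 + 3*p + 1) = (p + 1)^2*(p + 4)*(p^2 + 2*p + 1) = (p + 1)^3*(p + 4)*(p + 1)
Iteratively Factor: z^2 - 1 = (z - 1)*(z + 1)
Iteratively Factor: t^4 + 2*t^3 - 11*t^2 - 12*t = (t + 4)*(t^3 - 2*t^2 - 3*t) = t*(t + 4)*(t^2 - 2*t - 3) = t*(t - 3)*(t + 4)*(t + 1)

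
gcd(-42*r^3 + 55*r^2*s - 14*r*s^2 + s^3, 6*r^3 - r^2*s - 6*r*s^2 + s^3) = 6*r^2 - 7*r*s + s^2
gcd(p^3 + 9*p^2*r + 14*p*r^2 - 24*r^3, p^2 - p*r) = p - r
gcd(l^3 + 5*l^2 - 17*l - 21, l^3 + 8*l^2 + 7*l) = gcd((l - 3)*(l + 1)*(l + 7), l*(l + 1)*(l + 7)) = l^2 + 8*l + 7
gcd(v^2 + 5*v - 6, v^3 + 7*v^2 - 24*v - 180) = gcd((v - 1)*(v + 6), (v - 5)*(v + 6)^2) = v + 6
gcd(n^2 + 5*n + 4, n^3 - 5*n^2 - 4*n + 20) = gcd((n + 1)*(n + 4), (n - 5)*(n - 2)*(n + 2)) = 1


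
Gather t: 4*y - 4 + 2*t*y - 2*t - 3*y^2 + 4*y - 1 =t*(2*y - 2) - 3*y^2 + 8*y - 5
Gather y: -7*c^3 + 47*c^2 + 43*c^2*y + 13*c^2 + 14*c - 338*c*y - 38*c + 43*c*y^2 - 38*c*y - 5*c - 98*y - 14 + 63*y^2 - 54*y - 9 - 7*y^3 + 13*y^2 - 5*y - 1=-7*c^3 + 60*c^2 - 29*c - 7*y^3 + y^2*(43*c + 76) + y*(43*c^2 - 376*c - 157) - 24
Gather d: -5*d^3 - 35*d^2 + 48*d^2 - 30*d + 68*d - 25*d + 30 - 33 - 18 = -5*d^3 + 13*d^2 + 13*d - 21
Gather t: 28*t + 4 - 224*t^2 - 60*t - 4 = -224*t^2 - 32*t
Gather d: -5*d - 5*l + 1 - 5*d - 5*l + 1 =-10*d - 10*l + 2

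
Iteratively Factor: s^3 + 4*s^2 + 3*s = (s)*(s^2 + 4*s + 3) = s*(s + 3)*(s + 1)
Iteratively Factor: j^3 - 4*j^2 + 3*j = (j - 1)*(j^2 - 3*j) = j*(j - 1)*(j - 3)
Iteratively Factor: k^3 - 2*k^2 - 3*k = (k - 3)*(k^2 + k) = k*(k - 3)*(k + 1)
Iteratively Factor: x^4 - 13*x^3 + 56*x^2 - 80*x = (x - 4)*(x^3 - 9*x^2 + 20*x) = x*(x - 4)*(x^2 - 9*x + 20) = x*(x - 4)^2*(x - 5)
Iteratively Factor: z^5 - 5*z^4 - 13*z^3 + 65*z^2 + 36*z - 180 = (z - 2)*(z^4 - 3*z^3 - 19*z^2 + 27*z + 90) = (z - 2)*(z + 2)*(z^3 - 5*z^2 - 9*z + 45) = (z - 5)*(z - 2)*(z + 2)*(z^2 - 9) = (z - 5)*(z - 2)*(z + 2)*(z + 3)*(z - 3)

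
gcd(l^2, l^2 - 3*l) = l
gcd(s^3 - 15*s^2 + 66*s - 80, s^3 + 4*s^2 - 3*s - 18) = s - 2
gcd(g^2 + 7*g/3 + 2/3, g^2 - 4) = g + 2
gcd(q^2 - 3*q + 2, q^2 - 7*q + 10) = q - 2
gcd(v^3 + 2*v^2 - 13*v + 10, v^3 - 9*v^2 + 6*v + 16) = v - 2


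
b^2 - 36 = (b - 6)*(b + 6)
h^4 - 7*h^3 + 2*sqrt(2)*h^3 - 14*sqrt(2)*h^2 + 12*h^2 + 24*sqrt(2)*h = h*(h - 4)*(h - 3)*(h + 2*sqrt(2))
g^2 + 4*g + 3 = (g + 1)*(g + 3)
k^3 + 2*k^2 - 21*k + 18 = (k - 3)*(k - 1)*(k + 6)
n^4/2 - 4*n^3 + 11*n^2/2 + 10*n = n*(n/2 + 1/2)*(n - 5)*(n - 4)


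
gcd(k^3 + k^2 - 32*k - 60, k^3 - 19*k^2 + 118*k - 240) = k - 6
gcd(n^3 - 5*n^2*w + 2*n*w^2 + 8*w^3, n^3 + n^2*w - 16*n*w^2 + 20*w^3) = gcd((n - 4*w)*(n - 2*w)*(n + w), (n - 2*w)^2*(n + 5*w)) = -n + 2*w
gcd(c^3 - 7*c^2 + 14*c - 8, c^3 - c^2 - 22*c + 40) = c^2 - 6*c + 8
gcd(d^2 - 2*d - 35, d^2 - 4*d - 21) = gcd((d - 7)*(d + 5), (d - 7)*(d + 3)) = d - 7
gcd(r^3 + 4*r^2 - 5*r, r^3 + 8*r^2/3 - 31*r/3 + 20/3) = r^2 + 4*r - 5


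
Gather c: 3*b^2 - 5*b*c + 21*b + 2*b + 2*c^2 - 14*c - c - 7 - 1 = 3*b^2 + 23*b + 2*c^2 + c*(-5*b - 15) - 8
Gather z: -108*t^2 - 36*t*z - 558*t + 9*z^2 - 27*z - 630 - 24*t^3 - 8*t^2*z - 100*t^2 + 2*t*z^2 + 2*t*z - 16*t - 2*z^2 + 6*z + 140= -24*t^3 - 208*t^2 - 574*t + z^2*(2*t + 7) + z*(-8*t^2 - 34*t - 21) - 490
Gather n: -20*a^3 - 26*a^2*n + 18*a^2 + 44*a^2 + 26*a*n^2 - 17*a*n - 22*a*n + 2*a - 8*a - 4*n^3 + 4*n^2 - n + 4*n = -20*a^3 + 62*a^2 - 6*a - 4*n^3 + n^2*(26*a + 4) + n*(-26*a^2 - 39*a + 3)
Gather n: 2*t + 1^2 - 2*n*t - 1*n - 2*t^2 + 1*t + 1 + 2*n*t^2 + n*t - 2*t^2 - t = n*(2*t^2 - t - 1) - 4*t^2 + 2*t + 2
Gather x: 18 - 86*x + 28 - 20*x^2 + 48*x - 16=-20*x^2 - 38*x + 30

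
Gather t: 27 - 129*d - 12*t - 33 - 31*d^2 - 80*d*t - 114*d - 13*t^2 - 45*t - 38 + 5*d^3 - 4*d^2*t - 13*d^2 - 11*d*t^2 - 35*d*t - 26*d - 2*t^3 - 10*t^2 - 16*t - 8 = 5*d^3 - 44*d^2 - 269*d - 2*t^3 + t^2*(-11*d - 23) + t*(-4*d^2 - 115*d - 73) - 52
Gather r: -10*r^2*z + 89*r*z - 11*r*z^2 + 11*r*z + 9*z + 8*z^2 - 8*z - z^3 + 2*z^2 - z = -10*r^2*z + r*(-11*z^2 + 100*z) - z^3 + 10*z^2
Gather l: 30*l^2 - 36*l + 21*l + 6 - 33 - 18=30*l^2 - 15*l - 45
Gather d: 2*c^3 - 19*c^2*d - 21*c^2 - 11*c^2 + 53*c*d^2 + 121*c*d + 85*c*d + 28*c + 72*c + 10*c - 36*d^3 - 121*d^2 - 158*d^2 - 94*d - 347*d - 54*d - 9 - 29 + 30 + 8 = 2*c^3 - 32*c^2 + 110*c - 36*d^3 + d^2*(53*c - 279) + d*(-19*c^2 + 206*c - 495)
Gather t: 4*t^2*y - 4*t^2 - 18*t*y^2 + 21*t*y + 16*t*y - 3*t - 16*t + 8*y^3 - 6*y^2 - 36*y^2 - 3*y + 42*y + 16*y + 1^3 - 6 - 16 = t^2*(4*y - 4) + t*(-18*y^2 + 37*y - 19) + 8*y^3 - 42*y^2 + 55*y - 21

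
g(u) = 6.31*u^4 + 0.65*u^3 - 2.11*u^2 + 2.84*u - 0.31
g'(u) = 25.24*u^3 + 1.95*u^2 - 4.22*u + 2.84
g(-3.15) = 570.75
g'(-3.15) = -753.42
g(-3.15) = 570.75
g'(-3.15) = -753.42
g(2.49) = 246.28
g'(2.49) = 394.08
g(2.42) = 219.83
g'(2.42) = 361.76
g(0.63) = 1.80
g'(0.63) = 7.27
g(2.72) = 350.27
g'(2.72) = 513.71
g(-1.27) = 7.76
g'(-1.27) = -40.36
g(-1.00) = 0.40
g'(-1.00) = -16.23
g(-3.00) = 465.74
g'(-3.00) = -648.43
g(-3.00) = 465.74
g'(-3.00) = -648.43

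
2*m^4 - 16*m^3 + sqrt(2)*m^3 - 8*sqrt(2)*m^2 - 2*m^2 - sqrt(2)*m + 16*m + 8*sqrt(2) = (m - 8)*(m - 1)*(sqrt(2)*m + 1)*(sqrt(2)*m + sqrt(2))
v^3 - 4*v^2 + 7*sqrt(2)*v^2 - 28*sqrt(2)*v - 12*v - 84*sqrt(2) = (v - 6)*(v + 2)*(v + 7*sqrt(2))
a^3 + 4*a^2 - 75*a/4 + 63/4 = (a - 3/2)^2*(a + 7)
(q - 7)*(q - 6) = q^2 - 13*q + 42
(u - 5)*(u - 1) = u^2 - 6*u + 5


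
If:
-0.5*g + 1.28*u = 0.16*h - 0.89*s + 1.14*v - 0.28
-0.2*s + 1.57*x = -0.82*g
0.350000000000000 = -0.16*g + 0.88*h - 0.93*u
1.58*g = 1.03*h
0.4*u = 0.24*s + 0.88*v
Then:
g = 0.00130133004870739 - 1.82944250542232*x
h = 0.00199621502617249 - 2.80632928016239*x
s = 0.349285727768498*x + 0.00533545319970028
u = -2.34070856524229*x - 0.374679079123399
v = -1.15921818268336*x - 0.171763795928736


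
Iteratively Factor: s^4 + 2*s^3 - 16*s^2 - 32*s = (s + 4)*(s^3 - 2*s^2 - 8*s) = (s + 2)*(s + 4)*(s^2 - 4*s) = (s - 4)*(s + 2)*(s + 4)*(s)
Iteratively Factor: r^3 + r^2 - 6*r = (r + 3)*(r^2 - 2*r) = (r - 2)*(r + 3)*(r)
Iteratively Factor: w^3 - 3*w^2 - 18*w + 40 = (w + 4)*(w^2 - 7*w + 10) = (w - 5)*(w + 4)*(w - 2)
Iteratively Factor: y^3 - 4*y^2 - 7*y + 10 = (y + 2)*(y^2 - 6*y + 5) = (y - 1)*(y + 2)*(y - 5)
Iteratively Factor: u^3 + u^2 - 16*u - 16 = (u + 1)*(u^2 - 16) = (u + 1)*(u + 4)*(u - 4)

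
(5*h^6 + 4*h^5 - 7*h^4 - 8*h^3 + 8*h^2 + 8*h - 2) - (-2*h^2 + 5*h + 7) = 5*h^6 + 4*h^5 - 7*h^4 - 8*h^3 + 10*h^2 + 3*h - 9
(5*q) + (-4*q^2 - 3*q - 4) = -4*q^2 + 2*q - 4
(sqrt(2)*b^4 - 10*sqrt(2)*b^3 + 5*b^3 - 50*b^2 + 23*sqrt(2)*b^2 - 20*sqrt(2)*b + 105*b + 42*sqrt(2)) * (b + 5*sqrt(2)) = sqrt(2)*b^5 - 10*sqrt(2)*b^4 + 15*b^4 - 150*b^3 + 48*sqrt(2)*b^3 - 270*sqrt(2)*b^2 + 335*b^2 - 200*b + 567*sqrt(2)*b + 420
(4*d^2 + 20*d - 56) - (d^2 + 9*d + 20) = 3*d^2 + 11*d - 76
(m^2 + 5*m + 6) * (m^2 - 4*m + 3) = m^4 + m^3 - 11*m^2 - 9*m + 18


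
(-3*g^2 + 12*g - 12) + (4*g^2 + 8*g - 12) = g^2 + 20*g - 24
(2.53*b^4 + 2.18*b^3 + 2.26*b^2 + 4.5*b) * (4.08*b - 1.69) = 10.3224*b^5 + 4.6187*b^4 + 5.5366*b^3 + 14.5406*b^2 - 7.605*b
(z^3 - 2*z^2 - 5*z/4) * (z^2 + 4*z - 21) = z^5 + 2*z^4 - 121*z^3/4 + 37*z^2 + 105*z/4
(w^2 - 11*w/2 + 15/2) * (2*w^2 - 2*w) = 2*w^4 - 13*w^3 + 26*w^2 - 15*w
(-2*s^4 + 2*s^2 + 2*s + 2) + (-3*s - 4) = -2*s^4 + 2*s^2 - s - 2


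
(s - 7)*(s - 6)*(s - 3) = s^3 - 16*s^2 + 81*s - 126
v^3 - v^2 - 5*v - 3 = (v - 3)*(v + 1)^2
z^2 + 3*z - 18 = (z - 3)*(z + 6)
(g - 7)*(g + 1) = g^2 - 6*g - 7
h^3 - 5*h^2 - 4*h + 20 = (h - 5)*(h - 2)*(h + 2)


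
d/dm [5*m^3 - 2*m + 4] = 15*m^2 - 2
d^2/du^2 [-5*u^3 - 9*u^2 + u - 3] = -30*u - 18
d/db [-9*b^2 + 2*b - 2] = 2 - 18*b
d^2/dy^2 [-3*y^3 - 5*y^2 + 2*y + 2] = -18*y - 10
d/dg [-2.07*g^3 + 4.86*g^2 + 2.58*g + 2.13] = -6.21*g^2 + 9.72*g + 2.58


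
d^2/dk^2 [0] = 0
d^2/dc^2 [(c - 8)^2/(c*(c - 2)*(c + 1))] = 2*(c^6 - 48*c^5 + 438*c^4 - 562*c^3 - 192*c^2 + 384*c + 256)/(c^3*(c^6 - 3*c^5 - 3*c^4 + 11*c^3 + 6*c^2 - 12*c - 8))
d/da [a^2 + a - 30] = 2*a + 1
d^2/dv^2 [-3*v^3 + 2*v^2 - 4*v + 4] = 4 - 18*v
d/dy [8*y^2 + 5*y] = 16*y + 5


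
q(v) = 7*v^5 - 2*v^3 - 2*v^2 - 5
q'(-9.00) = 229185.00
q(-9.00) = -412052.00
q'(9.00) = 229113.00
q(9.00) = 411718.00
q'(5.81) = 39655.82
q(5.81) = 45877.66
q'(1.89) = 417.60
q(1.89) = 143.17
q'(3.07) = 3040.18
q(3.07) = 1827.21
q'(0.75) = 4.70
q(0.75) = -5.31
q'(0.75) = 4.70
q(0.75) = -5.31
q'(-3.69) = 6422.00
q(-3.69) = -4720.58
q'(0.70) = 2.66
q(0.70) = -5.49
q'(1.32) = 90.52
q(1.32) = 14.97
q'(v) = 35*v^4 - 6*v^2 - 4*v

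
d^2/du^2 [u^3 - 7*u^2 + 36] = 6*u - 14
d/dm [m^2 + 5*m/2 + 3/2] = 2*m + 5/2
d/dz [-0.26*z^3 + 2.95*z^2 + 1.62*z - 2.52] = -0.78*z^2 + 5.9*z + 1.62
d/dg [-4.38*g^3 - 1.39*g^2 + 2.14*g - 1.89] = -13.14*g^2 - 2.78*g + 2.14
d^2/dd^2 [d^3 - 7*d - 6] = 6*d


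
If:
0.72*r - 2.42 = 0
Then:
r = 3.36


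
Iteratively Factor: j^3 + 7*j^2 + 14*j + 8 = (j + 1)*(j^2 + 6*j + 8) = (j + 1)*(j + 2)*(j + 4)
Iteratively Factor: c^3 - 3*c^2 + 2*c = (c - 1)*(c^2 - 2*c) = c*(c - 1)*(c - 2)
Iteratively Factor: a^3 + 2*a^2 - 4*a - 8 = (a - 2)*(a^2 + 4*a + 4) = (a - 2)*(a + 2)*(a + 2)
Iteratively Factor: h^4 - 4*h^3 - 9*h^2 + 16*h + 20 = (h - 5)*(h^3 + h^2 - 4*h - 4) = (h - 5)*(h + 1)*(h^2 - 4) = (h - 5)*(h + 1)*(h + 2)*(h - 2)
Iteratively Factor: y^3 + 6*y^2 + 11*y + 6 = (y + 3)*(y^2 + 3*y + 2) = (y + 1)*(y + 3)*(y + 2)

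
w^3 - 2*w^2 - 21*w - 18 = (w - 6)*(w + 1)*(w + 3)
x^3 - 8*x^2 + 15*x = x*(x - 5)*(x - 3)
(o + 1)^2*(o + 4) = o^3 + 6*o^2 + 9*o + 4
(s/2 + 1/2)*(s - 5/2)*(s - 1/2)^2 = s^4/2 - 5*s^3/4 - 3*s^2/8 + 17*s/16 - 5/16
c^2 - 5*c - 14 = (c - 7)*(c + 2)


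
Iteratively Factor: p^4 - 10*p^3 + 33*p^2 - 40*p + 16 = (p - 1)*(p^3 - 9*p^2 + 24*p - 16) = (p - 4)*(p - 1)*(p^2 - 5*p + 4) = (p - 4)*(p - 1)^2*(p - 4)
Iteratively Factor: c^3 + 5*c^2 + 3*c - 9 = (c + 3)*(c^2 + 2*c - 3) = (c + 3)^2*(c - 1)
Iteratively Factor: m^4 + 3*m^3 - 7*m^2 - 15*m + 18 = (m - 1)*(m^3 + 4*m^2 - 3*m - 18) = (m - 1)*(m + 3)*(m^2 + m - 6) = (m - 2)*(m - 1)*(m + 3)*(m + 3)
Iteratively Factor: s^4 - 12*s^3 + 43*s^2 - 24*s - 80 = (s - 5)*(s^3 - 7*s^2 + 8*s + 16) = (s - 5)*(s - 4)*(s^2 - 3*s - 4) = (s - 5)*(s - 4)^2*(s + 1)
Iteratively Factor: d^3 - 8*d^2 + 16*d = (d)*(d^2 - 8*d + 16) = d*(d - 4)*(d - 4)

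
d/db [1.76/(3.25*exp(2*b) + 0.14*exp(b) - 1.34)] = (-11.44*exp(b) - 0.2464)*exp(b)/(3.25*exp(2*b) + 0.14*exp(b) - 1.34)^2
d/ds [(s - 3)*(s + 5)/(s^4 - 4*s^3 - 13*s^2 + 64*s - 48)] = 2*(-s^3 - 7*s^2 + 5*s + 48)/(s^6 - 2*s^5 - 31*s^4 + 64*s^3 + 224*s^2 - 512*s + 256)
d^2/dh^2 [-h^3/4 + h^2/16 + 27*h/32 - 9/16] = 1/8 - 3*h/2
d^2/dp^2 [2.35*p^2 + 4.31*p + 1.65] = 4.70000000000000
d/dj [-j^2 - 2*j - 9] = -2*j - 2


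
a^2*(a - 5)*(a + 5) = a^4 - 25*a^2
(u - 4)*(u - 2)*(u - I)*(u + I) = u^4 - 6*u^3 + 9*u^2 - 6*u + 8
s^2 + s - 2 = (s - 1)*(s + 2)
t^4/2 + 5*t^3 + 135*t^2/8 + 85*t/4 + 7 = (t/2 + 1)*(t + 1/2)*(t + 7/2)*(t + 4)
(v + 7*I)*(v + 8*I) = v^2 + 15*I*v - 56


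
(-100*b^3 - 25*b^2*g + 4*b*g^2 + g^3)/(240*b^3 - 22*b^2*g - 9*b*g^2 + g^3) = (-20*b^2 - b*g + g^2)/(48*b^2 - 14*b*g + g^2)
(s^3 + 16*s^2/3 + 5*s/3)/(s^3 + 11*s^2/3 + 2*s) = (3*s^2 + 16*s + 5)/(3*s^2 + 11*s + 6)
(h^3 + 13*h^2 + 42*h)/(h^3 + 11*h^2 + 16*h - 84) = h/(h - 2)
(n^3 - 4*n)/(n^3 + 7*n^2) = (n^2 - 4)/(n*(n + 7))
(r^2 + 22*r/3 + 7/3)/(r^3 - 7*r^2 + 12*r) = (3*r^2 + 22*r + 7)/(3*r*(r^2 - 7*r + 12))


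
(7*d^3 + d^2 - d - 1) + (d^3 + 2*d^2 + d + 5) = 8*d^3 + 3*d^2 + 4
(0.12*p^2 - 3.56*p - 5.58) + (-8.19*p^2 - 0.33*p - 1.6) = -8.07*p^2 - 3.89*p - 7.18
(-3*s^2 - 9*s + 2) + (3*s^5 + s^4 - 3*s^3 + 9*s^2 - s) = 3*s^5 + s^4 - 3*s^3 + 6*s^2 - 10*s + 2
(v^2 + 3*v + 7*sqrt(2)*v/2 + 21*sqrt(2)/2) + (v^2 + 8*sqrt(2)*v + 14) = 2*v^2 + 3*v + 23*sqrt(2)*v/2 + 14 + 21*sqrt(2)/2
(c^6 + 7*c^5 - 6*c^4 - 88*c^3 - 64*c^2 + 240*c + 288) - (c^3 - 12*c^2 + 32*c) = c^6 + 7*c^5 - 6*c^4 - 89*c^3 - 52*c^2 + 208*c + 288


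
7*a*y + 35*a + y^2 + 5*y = (7*a + y)*(y + 5)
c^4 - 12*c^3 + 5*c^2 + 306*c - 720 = (c - 8)*(c - 6)*(c - 3)*(c + 5)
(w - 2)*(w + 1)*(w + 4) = w^3 + 3*w^2 - 6*w - 8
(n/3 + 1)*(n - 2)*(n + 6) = n^3/3 + 7*n^2/3 - 12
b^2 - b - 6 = (b - 3)*(b + 2)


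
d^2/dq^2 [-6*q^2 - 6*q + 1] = -12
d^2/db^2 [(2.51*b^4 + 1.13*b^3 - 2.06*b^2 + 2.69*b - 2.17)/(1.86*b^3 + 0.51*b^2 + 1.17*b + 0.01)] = (-2.8421709430404e-14*b^8 - 2.8421709430404e-14*b^7 - 26.01621*b^6 + 49.789494*b^5 - 27.439524*b^4 - 36.697122*b^3 - 32.17566*b^2 - 7.608498*b - 5.98225)/(6.434856*b^9 + 5.293188*b^8 + 13.594554*b^7 + 6.895611*b^6 + 8.608329*b^5 + 2.232792*b^4 + 1.637973*b^3 + 0.04122*b^2 + 0.000351*b + 1.0e-6)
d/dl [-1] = 0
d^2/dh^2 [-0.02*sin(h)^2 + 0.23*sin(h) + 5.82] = -0.23*sin(h) - 0.04*cos(2*h)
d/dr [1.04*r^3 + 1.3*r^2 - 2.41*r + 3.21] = 3.12*r^2 + 2.6*r - 2.41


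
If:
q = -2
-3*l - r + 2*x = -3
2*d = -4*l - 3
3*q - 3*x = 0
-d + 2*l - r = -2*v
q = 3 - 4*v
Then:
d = -1/14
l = -5/7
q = -2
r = 8/7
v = 5/4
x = -2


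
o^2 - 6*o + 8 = (o - 4)*(o - 2)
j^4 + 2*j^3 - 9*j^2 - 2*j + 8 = (j - 2)*(j - 1)*(j + 1)*(j + 4)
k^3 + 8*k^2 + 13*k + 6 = (k + 1)^2*(k + 6)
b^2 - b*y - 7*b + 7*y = (b - 7)*(b - y)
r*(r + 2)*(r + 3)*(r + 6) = r^4 + 11*r^3 + 36*r^2 + 36*r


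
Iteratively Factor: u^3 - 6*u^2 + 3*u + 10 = (u - 5)*(u^2 - u - 2) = (u - 5)*(u - 2)*(u + 1)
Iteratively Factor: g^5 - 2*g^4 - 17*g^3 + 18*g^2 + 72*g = (g + 3)*(g^4 - 5*g^3 - 2*g^2 + 24*g) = (g - 4)*(g + 3)*(g^3 - g^2 - 6*g) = (g - 4)*(g + 2)*(g + 3)*(g^2 - 3*g) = (g - 4)*(g - 3)*(g + 2)*(g + 3)*(g)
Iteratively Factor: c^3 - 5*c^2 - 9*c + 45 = (c - 5)*(c^2 - 9) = (c - 5)*(c + 3)*(c - 3)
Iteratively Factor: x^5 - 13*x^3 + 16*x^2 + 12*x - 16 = (x + 4)*(x^4 - 4*x^3 + 3*x^2 + 4*x - 4) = (x - 1)*(x + 4)*(x^3 - 3*x^2 + 4) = (x - 2)*(x - 1)*(x + 4)*(x^2 - x - 2) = (x - 2)^2*(x - 1)*(x + 4)*(x + 1)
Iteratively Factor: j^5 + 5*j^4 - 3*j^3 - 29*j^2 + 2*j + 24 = (j + 3)*(j^4 + 2*j^3 - 9*j^2 - 2*j + 8) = (j - 1)*(j + 3)*(j^3 + 3*j^2 - 6*j - 8) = (j - 2)*(j - 1)*(j + 3)*(j^2 + 5*j + 4) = (j - 2)*(j - 1)*(j + 1)*(j + 3)*(j + 4)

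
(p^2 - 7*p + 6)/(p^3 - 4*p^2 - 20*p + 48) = (p - 1)/(p^2 + 2*p - 8)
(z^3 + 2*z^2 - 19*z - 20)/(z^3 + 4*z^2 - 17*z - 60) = (z + 1)/(z + 3)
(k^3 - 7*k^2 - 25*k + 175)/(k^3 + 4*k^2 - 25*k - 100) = (k - 7)/(k + 4)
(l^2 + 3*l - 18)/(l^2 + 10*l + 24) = (l - 3)/(l + 4)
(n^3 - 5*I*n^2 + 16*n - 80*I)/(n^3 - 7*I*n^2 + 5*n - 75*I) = (n^2 + 16)/(n^2 - 2*I*n + 15)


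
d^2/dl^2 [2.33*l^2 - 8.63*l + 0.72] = 4.66000000000000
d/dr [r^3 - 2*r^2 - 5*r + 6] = 3*r^2 - 4*r - 5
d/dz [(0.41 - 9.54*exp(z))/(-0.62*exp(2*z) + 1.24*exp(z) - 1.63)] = (-5.9148*exp(2*z) + 0.5084*exp(z) + 15.0418)*exp(z)/(0.3844*exp(4*z) - 1.5376*exp(3*z) + 3.5588*exp(2*z) - 4.0424*exp(z) + 2.6569)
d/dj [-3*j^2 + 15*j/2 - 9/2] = 15/2 - 6*j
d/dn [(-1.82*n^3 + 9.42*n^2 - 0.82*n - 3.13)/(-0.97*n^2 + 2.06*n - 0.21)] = (1.7654*n^4 - 7.4984*n^3 + 19.7564*n^2 - 10.0286*n + 6.62)/(0.9409*n^4 - 3.9964*n^3 + 4.651*n^2 - 0.8652*n + 0.0441)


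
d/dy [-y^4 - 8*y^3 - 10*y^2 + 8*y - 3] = -4*y^3 - 24*y^2 - 20*y + 8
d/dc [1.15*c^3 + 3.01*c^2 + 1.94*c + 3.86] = 3.45*c^2 + 6.02*c + 1.94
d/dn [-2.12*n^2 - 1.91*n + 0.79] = -4.24*n - 1.91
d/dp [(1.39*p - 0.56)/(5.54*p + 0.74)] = (22.88574*p + 3.05694)/(5.54*p + 0.74)^3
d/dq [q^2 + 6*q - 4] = 2*q + 6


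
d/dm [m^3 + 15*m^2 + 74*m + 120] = 3*m^2 + 30*m + 74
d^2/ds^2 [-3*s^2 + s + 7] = -6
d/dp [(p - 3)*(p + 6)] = 2*p + 3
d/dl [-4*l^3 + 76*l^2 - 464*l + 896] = -12*l^2 + 152*l - 464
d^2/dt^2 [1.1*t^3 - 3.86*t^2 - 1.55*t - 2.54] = 6.6*t - 7.72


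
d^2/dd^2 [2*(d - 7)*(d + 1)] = 4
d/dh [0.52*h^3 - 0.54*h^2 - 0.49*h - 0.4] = 1.56*h^2 - 1.08*h - 0.49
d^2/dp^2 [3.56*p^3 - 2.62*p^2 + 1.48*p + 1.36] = 21.36*p - 5.24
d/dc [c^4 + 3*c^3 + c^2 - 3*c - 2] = 4*c^3 + 9*c^2 + 2*c - 3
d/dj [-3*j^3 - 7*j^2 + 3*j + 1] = -9*j^2 - 14*j + 3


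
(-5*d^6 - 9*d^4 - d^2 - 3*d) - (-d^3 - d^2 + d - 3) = -5*d^6 - 9*d^4 + d^3 - 4*d + 3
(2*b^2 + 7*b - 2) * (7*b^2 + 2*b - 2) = 14*b^4 + 53*b^3 - 4*b^2 - 18*b + 4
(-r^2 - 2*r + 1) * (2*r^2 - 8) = -2*r^4 - 4*r^3 + 10*r^2 + 16*r - 8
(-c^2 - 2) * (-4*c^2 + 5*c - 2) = 4*c^4 - 5*c^3 + 10*c^2 - 10*c + 4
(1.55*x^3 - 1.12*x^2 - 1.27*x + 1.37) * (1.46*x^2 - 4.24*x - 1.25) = 2.263*x^5 - 8.2072*x^4 + 0.957100000000001*x^3 + 8.785*x^2 - 4.2213*x - 1.7125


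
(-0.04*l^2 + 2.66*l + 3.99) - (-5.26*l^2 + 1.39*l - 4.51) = 5.22*l^2 + 1.27*l + 8.5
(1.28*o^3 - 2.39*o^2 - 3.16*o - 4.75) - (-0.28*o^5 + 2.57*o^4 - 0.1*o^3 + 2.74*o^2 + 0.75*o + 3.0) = 0.28*o^5 - 2.57*o^4 + 1.38*o^3 - 5.13*o^2 - 3.91*o - 7.75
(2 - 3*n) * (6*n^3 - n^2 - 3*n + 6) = -18*n^4 + 15*n^3 + 7*n^2 - 24*n + 12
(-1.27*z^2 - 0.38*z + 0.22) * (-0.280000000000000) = 0.3556*z^2 + 0.1064*z - 0.0616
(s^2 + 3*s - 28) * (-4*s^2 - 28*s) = -4*s^4 - 40*s^3 + 28*s^2 + 784*s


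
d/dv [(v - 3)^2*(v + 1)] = (v - 3)*(3*v - 1)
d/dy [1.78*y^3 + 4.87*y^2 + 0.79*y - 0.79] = 5.34*y^2 + 9.74*y + 0.79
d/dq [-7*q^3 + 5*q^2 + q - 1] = -21*q^2 + 10*q + 1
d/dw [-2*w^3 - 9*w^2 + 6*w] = -6*w^2 - 18*w + 6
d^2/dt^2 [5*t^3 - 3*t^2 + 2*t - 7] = 30*t - 6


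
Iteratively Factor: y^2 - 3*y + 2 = (y - 2)*(y - 1)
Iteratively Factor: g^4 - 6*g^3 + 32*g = (g - 4)*(g^3 - 2*g^2 - 8*g) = (g - 4)^2*(g^2 + 2*g) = (g - 4)^2*(g + 2)*(g)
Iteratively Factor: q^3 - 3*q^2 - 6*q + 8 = (q - 1)*(q^2 - 2*q - 8) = (q - 1)*(q + 2)*(q - 4)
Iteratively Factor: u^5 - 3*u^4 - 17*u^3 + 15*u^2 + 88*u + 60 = (u + 2)*(u^4 - 5*u^3 - 7*u^2 + 29*u + 30) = (u - 5)*(u + 2)*(u^3 - 7*u - 6) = (u - 5)*(u + 2)^2*(u^2 - 2*u - 3) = (u - 5)*(u - 3)*(u + 2)^2*(u + 1)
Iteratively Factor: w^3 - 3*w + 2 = (w + 2)*(w^2 - 2*w + 1) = (w - 1)*(w + 2)*(w - 1)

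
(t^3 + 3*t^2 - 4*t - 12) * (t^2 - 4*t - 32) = t^5 - t^4 - 48*t^3 - 92*t^2 + 176*t + 384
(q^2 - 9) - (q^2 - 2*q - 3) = 2*q - 6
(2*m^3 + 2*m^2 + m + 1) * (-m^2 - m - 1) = -2*m^5 - 4*m^4 - 5*m^3 - 4*m^2 - 2*m - 1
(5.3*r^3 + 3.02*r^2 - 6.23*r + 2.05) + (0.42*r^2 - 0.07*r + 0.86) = 5.3*r^3 + 3.44*r^2 - 6.3*r + 2.91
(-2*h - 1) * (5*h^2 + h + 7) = -10*h^3 - 7*h^2 - 15*h - 7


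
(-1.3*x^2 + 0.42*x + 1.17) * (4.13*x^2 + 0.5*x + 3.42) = -5.369*x^4 + 1.0846*x^3 + 0.5961*x^2 + 2.0214*x + 4.0014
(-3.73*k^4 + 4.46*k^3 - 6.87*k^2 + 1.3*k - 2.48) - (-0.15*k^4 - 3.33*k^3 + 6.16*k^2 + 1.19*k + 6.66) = -3.58*k^4 + 7.79*k^3 - 13.03*k^2 + 0.11*k - 9.14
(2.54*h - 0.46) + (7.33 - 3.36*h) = 6.87 - 0.82*h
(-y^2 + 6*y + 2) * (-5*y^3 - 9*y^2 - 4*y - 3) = 5*y^5 - 21*y^4 - 60*y^3 - 39*y^2 - 26*y - 6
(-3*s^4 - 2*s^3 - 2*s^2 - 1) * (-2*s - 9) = 6*s^5 + 31*s^4 + 22*s^3 + 18*s^2 + 2*s + 9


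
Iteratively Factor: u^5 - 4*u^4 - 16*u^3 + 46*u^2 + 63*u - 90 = (u - 3)*(u^4 - u^3 - 19*u^2 - 11*u + 30) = (u - 3)*(u + 2)*(u^3 - 3*u^2 - 13*u + 15) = (u - 3)*(u + 2)*(u + 3)*(u^2 - 6*u + 5) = (u - 3)*(u - 1)*(u + 2)*(u + 3)*(u - 5)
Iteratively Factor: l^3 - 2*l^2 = (l)*(l^2 - 2*l) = l*(l - 2)*(l)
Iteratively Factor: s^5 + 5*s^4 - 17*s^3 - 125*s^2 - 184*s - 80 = (s + 4)*(s^4 + s^3 - 21*s^2 - 41*s - 20) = (s + 1)*(s + 4)*(s^3 - 21*s - 20) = (s - 5)*(s + 1)*(s + 4)*(s^2 + 5*s + 4) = (s - 5)*(s + 1)*(s + 4)^2*(s + 1)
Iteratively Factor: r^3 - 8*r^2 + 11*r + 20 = (r + 1)*(r^2 - 9*r + 20) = (r - 5)*(r + 1)*(r - 4)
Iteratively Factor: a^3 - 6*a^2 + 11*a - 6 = (a - 2)*(a^2 - 4*a + 3) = (a - 3)*(a - 2)*(a - 1)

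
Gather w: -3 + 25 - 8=14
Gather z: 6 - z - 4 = 2 - z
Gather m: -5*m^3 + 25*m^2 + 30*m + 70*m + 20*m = -5*m^3 + 25*m^2 + 120*m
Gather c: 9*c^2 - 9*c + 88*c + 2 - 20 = 9*c^2 + 79*c - 18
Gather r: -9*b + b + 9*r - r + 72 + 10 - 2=-8*b + 8*r + 80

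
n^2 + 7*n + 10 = (n + 2)*(n + 5)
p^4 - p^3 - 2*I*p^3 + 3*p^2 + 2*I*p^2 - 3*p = p*(p - 1)*(p - 3*I)*(p + I)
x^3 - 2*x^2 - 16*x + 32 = (x - 4)*(x - 2)*(x + 4)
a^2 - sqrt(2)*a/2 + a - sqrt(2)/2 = (a + 1)*(a - sqrt(2)/2)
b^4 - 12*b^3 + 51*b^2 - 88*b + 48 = (b - 4)^2*(b - 3)*(b - 1)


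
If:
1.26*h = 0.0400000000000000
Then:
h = 0.03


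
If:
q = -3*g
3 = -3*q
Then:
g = 1/3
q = -1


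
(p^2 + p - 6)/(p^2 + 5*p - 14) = (p + 3)/(p + 7)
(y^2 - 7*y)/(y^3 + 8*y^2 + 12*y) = (y - 7)/(y^2 + 8*y + 12)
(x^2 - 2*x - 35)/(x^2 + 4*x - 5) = (x - 7)/(x - 1)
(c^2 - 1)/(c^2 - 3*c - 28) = (1 - c^2)/(-c^2 + 3*c + 28)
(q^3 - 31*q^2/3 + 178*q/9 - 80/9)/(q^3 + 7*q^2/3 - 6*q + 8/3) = (3*q^2 - 29*q + 40)/(3*(q^2 + 3*q - 4))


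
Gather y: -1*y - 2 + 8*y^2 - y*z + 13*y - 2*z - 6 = 8*y^2 + y*(12 - z) - 2*z - 8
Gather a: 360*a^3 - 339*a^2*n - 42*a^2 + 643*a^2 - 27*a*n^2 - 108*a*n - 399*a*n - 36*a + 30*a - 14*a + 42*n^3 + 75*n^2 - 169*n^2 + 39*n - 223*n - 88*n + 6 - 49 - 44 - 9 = 360*a^3 + a^2*(601 - 339*n) + a*(-27*n^2 - 507*n - 20) + 42*n^3 - 94*n^2 - 272*n - 96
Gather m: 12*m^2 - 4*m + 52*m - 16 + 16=12*m^2 + 48*m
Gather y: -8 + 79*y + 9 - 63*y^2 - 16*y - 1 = -63*y^2 + 63*y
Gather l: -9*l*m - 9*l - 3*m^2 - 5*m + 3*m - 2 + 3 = l*(-9*m - 9) - 3*m^2 - 2*m + 1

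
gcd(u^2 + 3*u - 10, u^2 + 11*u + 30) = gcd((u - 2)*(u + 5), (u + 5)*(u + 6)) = u + 5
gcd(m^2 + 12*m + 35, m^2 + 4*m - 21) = m + 7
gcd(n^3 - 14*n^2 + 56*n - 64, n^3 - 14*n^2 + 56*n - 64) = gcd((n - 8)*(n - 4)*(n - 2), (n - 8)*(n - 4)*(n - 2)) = n^3 - 14*n^2 + 56*n - 64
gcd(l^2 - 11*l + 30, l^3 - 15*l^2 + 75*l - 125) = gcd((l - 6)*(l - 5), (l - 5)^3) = l - 5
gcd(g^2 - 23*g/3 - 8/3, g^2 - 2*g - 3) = 1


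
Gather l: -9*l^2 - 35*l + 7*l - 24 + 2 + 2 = -9*l^2 - 28*l - 20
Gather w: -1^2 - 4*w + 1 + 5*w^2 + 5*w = 5*w^2 + w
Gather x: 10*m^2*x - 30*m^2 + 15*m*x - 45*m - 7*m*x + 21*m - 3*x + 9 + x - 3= -30*m^2 - 24*m + x*(10*m^2 + 8*m - 2) + 6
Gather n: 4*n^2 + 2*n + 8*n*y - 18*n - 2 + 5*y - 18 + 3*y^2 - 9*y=4*n^2 + n*(8*y - 16) + 3*y^2 - 4*y - 20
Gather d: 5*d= 5*d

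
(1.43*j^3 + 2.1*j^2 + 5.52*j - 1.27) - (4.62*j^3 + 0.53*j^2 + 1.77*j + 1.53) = -3.19*j^3 + 1.57*j^2 + 3.75*j - 2.8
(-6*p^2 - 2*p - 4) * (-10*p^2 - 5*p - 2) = 60*p^4 + 50*p^3 + 62*p^2 + 24*p + 8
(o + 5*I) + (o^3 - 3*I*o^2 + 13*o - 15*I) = o^3 - 3*I*o^2 + 14*o - 10*I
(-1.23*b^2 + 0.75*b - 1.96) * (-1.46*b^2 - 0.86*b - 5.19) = 1.7958*b^4 - 0.0371999999999999*b^3 + 8.6003*b^2 - 2.2069*b + 10.1724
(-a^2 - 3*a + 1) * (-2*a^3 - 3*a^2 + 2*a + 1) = 2*a^5 + 9*a^4 + 5*a^3 - 10*a^2 - a + 1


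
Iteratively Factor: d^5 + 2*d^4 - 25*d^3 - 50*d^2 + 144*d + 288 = (d + 3)*(d^4 - d^3 - 22*d^2 + 16*d + 96) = (d - 3)*(d + 3)*(d^3 + 2*d^2 - 16*d - 32) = (d - 3)*(d + 3)*(d + 4)*(d^2 - 2*d - 8) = (d - 3)*(d + 2)*(d + 3)*(d + 4)*(d - 4)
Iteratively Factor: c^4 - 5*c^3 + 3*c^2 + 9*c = (c - 3)*(c^3 - 2*c^2 - 3*c) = (c - 3)*(c + 1)*(c^2 - 3*c) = c*(c - 3)*(c + 1)*(c - 3)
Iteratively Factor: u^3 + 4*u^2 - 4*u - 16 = (u + 4)*(u^2 - 4) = (u + 2)*(u + 4)*(u - 2)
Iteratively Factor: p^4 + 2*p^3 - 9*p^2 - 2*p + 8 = (p - 2)*(p^3 + 4*p^2 - p - 4) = (p - 2)*(p - 1)*(p^2 + 5*p + 4) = (p - 2)*(p - 1)*(p + 1)*(p + 4)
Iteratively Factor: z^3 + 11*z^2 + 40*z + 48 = (z + 4)*(z^2 + 7*z + 12) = (z + 4)^2*(z + 3)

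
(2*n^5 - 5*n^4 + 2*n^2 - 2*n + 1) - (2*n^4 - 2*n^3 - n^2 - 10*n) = 2*n^5 - 7*n^4 + 2*n^3 + 3*n^2 + 8*n + 1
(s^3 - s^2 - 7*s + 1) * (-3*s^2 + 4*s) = -3*s^5 + 7*s^4 + 17*s^3 - 31*s^2 + 4*s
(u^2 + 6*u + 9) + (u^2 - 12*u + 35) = 2*u^2 - 6*u + 44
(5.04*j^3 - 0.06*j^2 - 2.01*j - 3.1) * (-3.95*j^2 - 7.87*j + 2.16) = -19.908*j^5 - 39.4278*j^4 + 19.2981*j^3 + 27.9341*j^2 + 20.0554*j - 6.696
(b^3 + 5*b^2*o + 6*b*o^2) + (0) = b^3 + 5*b^2*o + 6*b*o^2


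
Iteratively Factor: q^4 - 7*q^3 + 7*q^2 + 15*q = (q)*(q^3 - 7*q^2 + 7*q + 15) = q*(q - 5)*(q^2 - 2*q - 3) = q*(q - 5)*(q - 3)*(q + 1)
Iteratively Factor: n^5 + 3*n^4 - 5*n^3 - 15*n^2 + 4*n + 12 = (n - 2)*(n^4 + 5*n^3 + 5*n^2 - 5*n - 6) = (n - 2)*(n + 2)*(n^3 + 3*n^2 - n - 3) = (n - 2)*(n + 1)*(n + 2)*(n^2 + 2*n - 3) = (n - 2)*(n - 1)*(n + 1)*(n + 2)*(n + 3)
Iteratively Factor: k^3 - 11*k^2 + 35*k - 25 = (k - 1)*(k^2 - 10*k + 25) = (k - 5)*(k - 1)*(k - 5)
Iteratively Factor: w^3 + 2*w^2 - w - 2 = (w + 2)*(w^2 - 1) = (w + 1)*(w + 2)*(w - 1)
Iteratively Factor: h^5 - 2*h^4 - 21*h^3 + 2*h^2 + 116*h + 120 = (h - 5)*(h^4 + 3*h^3 - 6*h^2 - 28*h - 24) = (h - 5)*(h - 3)*(h^3 + 6*h^2 + 12*h + 8) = (h - 5)*(h - 3)*(h + 2)*(h^2 + 4*h + 4) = (h - 5)*(h - 3)*(h + 2)^2*(h + 2)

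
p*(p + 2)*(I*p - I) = I*p^3 + I*p^2 - 2*I*p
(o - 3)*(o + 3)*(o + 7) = o^3 + 7*o^2 - 9*o - 63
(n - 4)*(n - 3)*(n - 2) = n^3 - 9*n^2 + 26*n - 24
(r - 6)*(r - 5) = r^2 - 11*r + 30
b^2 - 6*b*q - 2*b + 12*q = (b - 2)*(b - 6*q)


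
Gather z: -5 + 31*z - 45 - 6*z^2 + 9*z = -6*z^2 + 40*z - 50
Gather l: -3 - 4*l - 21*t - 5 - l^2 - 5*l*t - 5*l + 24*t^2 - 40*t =-l^2 + l*(-5*t - 9) + 24*t^2 - 61*t - 8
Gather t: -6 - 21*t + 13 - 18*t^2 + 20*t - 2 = -18*t^2 - t + 5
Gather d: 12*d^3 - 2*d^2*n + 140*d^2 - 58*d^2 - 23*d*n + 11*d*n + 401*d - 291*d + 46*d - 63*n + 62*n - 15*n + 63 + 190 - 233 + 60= 12*d^3 + d^2*(82 - 2*n) + d*(156 - 12*n) - 16*n + 80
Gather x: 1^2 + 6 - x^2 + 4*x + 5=-x^2 + 4*x + 12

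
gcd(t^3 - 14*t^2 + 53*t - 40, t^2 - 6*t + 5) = t^2 - 6*t + 5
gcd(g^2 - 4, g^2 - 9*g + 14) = g - 2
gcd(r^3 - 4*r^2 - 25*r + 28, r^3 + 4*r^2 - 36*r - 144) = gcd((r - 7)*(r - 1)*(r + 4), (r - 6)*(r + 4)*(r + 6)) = r + 4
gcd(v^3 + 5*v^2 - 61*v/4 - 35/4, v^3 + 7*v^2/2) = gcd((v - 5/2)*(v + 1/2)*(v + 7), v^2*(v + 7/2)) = 1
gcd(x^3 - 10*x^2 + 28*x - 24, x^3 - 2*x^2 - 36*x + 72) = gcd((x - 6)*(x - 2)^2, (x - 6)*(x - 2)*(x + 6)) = x^2 - 8*x + 12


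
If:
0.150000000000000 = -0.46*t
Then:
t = -0.33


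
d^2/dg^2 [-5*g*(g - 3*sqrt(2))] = -10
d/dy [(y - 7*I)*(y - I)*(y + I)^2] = 4*y^3 - 18*I*y^2 + 16*y - 6*I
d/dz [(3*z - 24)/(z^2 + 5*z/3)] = 9*(-3*z^2 + 48*z + 40)/(z^2*(9*z^2 + 30*z + 25))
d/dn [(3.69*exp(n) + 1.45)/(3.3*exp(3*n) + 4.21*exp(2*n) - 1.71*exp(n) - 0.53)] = (-24.354*exp(3*n) - 29.8899*exp(2*n) - 12.209*exp(n) + 0.5238)*exp(n)/(10.89*exp(6*n) + 27.786*exp(5*n) + 6.4381*exp(4*n) - 17.8962*exp(3*n) - 1.5385*exp(2*n) + 1.8126*exp(n) + 0.2809)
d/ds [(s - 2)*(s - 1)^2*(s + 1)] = 4*s^3 - 9*s^2 + 2*s + 3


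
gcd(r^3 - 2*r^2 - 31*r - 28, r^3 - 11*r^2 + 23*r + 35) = r^2 - 6*r - 7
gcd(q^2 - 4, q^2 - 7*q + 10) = q - 2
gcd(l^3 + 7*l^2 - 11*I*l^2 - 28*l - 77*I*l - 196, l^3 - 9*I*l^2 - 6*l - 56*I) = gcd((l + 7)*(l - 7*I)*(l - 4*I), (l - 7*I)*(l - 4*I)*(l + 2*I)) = l^2 - 11*I*l - 28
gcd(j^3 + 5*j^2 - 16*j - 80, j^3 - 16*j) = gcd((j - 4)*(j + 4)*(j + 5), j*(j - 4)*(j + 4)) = j^2 - 16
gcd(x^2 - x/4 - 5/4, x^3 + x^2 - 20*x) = 1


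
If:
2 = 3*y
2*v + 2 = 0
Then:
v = -1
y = 2/3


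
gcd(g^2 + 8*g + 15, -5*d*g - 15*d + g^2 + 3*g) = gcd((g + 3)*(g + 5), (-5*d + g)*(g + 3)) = g + 3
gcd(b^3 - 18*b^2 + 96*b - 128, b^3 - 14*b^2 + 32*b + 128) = b^2 - 16*b + 64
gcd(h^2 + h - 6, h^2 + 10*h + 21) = h + 3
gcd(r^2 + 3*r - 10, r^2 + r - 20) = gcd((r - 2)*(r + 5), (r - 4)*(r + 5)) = r + 5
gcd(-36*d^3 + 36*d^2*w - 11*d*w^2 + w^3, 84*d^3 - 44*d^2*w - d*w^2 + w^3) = 12*d^2 - 8*d*w + w^2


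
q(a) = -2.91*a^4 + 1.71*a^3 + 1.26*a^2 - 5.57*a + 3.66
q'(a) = -11.64*a^3 + 5.13*a^2 + 2.52*a - 5.57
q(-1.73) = -17.85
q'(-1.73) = 65.69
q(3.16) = -237.56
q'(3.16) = -313.68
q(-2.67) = -152.92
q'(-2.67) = 245.83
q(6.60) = -5008.25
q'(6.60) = -3111.93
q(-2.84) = -198.84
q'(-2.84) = 295.28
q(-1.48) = -4.84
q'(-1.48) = 39.67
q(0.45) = 1.45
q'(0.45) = -4.46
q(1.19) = -4.14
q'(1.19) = -14.92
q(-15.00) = -152719.29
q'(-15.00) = 40395.88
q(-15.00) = -152719.29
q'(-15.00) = 40395.88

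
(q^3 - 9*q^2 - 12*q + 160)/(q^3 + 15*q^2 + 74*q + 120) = (q^2 - 13*q + 40)/(q^2 + 11*q + 30)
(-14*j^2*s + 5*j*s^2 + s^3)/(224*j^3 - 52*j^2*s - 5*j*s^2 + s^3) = s*(-2*j + s)/(32*j^2 - 12*j*s + s^2)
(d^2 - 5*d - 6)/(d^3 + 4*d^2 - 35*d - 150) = (d + 1)/(d^2 + 10*d + 25)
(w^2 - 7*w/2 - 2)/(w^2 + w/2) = (w - 4)/w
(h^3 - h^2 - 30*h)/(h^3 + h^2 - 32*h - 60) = h/(h + 2)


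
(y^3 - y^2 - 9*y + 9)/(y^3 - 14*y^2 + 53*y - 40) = (y^2 - 9)/(y^2 - 13*y + 40)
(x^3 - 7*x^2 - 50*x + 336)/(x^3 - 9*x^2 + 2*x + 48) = (x^2 + x - 42)/(x^2 - x - 6)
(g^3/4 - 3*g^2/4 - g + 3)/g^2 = g/4 - 3/4 - 1/g + 3/g^2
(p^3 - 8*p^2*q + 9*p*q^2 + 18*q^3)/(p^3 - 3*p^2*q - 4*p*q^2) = (p^2 - 9*p*q + 18*q^2)/(p*(p - 4*q))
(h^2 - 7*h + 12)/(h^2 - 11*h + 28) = (h - 3)/(h - 7)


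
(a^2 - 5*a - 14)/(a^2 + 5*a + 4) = (a^2 - 5*a - 14)/(a^2 + 5*a + 4)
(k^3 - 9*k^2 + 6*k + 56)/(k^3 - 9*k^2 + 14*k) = (k^2 - 2*k - 8)/(k*(k - 2))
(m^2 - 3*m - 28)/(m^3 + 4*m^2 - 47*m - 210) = (m + 4)/(m^2 + 11*m + 30)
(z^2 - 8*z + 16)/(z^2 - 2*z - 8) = (z - 4)/(z + 2)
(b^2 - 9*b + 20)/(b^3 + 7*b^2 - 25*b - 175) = (b - 4)/(b^2 + 12*b + 35)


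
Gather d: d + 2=d + 2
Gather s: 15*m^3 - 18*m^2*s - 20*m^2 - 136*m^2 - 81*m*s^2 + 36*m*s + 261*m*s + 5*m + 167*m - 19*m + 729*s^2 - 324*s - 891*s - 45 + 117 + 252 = 15*m^3 - 156*m^2 + 153*m + s^2*(729 - 81*m) + s*(-18*m^2 + 297*m - 1215) + 324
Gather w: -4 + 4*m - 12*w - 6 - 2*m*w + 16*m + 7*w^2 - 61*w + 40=20*m + 7*w^2 + w*(-2*m - 73) + 30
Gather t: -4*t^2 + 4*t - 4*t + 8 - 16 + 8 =-4*t^2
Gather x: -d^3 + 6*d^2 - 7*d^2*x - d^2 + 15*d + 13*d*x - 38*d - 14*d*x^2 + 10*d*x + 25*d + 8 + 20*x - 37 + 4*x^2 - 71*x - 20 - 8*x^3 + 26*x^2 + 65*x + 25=-d^3 + 5*d^2 + 2*d - 8*x^3 + x^2*(30 - 14*d) + x*(-7*d^2 + 23*d + 14) - 24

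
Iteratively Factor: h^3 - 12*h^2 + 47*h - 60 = (h - 4)*(h^2 - 8*h + 15) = (h - 4)*(h - 3)*(h - 5)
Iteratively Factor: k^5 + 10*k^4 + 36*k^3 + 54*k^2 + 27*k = (k + 3)*(k^4 + 7*k^3 + 15*k^2 + 9*k) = (k + 3)^2*(k^3 + 4*k^2 + 3*k) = (k + 1)*(k + 3)^2*(k^2 + 3*k) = k*(k + 1)*(k + 3)^2*(k + 3)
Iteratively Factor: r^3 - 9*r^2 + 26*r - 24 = (r - 2)*(r^2 - 7*r + 12) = (r - 4)*(r - 2)*(r - 3)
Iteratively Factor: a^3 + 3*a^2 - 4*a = (a)*(a^2 + 3*a - 4) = a*(a - 1)*(a + 4)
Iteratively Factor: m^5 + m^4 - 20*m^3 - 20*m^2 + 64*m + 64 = (m - 2)*(m^4 + 3*m^3 - 14*m^2 - 48*m - 32) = (m - 2)*(m + 4)*(m^3 - m^2 - 10*m - 8) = (m - 4)*(m - 2)*(m + 4)*(m^2 + 3*m + 2) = (m - 4)*(m - 2)*(m + 2)*(m + 4)*(m + 1)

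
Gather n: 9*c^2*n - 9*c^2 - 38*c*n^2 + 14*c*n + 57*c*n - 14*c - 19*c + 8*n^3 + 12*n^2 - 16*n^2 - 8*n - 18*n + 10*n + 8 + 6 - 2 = -9*c^2 - 33*c + 8*n^3 + n^2*(-38*c - 4) + n*(9*c^2 + 71*c - 16) + 12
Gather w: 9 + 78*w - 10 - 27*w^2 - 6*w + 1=-27*w^2 + 72*w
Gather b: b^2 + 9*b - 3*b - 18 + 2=b^2 + 6*b - 16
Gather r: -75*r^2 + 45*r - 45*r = -75*r^2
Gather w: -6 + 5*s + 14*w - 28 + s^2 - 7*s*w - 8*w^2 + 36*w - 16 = s^2 + 5*s - 8*w^2 + w*(50 - 7*s) - 50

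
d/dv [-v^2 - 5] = -2*v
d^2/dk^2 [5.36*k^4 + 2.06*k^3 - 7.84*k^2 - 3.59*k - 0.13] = 64.32*k^2 + 12.36*k - 15.68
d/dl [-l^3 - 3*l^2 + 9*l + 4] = -3*l^2 - 6*l + 9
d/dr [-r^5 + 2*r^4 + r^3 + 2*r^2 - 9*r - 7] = -5*r^4 + 8*r^3 + 3*r^2 + 4*r - 9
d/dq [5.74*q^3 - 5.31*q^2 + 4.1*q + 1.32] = 17.22*q^2 - 10.62*q + 4.1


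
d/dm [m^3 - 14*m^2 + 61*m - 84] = 3*m^2 - 28*m + 61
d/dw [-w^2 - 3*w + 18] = -2*w - 3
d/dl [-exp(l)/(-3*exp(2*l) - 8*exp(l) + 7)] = (-3*exp(2*l) - 7)*exp(l)/(9*exp(4*l) + 48*exp(3*l) + 22*exp(2*l) - 112*exp(l) + 49)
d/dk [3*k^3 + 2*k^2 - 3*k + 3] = 9*k^2 + 4*k - 3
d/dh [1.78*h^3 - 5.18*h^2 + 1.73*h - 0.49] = 5.34*h^2 - 10.36*h + 1.73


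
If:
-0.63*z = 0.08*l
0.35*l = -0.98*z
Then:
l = 0.00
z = 0.00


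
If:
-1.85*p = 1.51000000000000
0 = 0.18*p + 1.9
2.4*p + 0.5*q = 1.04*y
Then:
No Solution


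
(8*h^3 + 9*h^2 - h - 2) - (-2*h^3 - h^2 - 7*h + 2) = 10*h^3 + 10*h^2 + 6*h - 4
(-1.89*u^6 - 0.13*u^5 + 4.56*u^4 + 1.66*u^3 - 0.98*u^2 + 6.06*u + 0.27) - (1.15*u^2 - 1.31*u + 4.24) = -1.89*u^6 - 0.13*u^5 + 4.56*u^4 + 1.66*u^3 - 2.13*u^2 + 7.37*u - 3.97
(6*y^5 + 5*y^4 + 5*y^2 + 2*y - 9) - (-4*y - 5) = 6*y^5 + 5*y^4 + 5*y^2 + 6*y - 4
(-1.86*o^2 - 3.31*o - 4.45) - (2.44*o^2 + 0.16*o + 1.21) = -4.3*o^2 - 3.47*o - 5.66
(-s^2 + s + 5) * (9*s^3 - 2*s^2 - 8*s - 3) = -9*s^5 + 11*s^4 + 51*s^3 - 15*s^2 - 43*s - 15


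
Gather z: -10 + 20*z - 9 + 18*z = 38*z - 19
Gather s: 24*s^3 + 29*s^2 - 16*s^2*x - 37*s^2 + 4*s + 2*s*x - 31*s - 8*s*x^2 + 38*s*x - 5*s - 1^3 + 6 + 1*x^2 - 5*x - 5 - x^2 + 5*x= 24*s^3 + s^2*(-16*x - 8) + s*(-8*x^2 + 40*x - 32)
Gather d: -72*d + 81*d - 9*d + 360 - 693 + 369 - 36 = 0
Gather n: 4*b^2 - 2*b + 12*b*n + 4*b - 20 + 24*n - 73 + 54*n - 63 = 4*b^2 + 2*b + n*(12*b + 78) - 156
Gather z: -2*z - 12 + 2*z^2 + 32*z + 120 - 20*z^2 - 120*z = -18*z^2 - 90*z + 108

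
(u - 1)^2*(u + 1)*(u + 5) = u^4 + 4*u^3 - 6*u^2 - 4*u + 5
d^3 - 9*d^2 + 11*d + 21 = (d - 7)*(d - 3)*(d + 1)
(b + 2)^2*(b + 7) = b^3 + 11*b^2 + 32*b + 28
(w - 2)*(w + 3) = w^2 + w - 6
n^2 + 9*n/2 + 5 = (n + 2)*(n + 5/2)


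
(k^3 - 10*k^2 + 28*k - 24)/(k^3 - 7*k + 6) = (k^2 - 8*k + 12)/(k^2 + 2*k - 3)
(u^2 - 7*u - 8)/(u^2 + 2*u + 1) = (u - 8)/(u + 1)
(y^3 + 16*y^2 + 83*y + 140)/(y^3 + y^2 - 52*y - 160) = (y + 7)/(y - 8)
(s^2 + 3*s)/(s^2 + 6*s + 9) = s/(s + 3)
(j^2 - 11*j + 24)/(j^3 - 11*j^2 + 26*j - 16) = (j - 3)/(j^2 - 3*j + 2)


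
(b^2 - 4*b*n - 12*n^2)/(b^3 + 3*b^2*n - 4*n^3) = (b - 6*n)/(b^2 + b*n - 2*n^2)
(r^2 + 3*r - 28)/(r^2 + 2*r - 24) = (r + 7)/(r + 6)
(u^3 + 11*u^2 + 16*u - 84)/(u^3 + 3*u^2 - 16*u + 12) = (u + 7)/(u - 1)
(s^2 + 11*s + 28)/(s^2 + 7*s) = (s + 4)/s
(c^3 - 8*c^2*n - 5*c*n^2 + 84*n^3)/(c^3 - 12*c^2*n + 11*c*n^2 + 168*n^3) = (c - 4*n)/(c - 8*n)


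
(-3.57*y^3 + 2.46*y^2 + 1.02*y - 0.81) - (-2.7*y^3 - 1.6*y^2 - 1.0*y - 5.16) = -0.87*y^3 + 4.06*y^2 + 2.02*y + 4.35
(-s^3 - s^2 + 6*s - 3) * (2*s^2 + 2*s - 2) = -2*s^5 - 4*s^4 + 12*s^3 + 8*s^2 - 18*s + 6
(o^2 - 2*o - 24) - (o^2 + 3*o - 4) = -5*o - 20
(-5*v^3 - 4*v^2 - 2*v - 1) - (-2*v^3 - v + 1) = -3*v^3 - 4*v^2 - v - 2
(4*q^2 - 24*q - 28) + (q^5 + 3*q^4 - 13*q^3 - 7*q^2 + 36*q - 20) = q^5 + 3*q^4 - 13*q^3 - 3*q^2 + 12*q - 48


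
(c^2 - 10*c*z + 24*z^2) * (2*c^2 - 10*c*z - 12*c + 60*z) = 2*c^4 - 30*c^3*z - 12*c^3 + 148*c^2*z^2 + 180*c^2*z - 240*c*z^3 - 888*c*z^2 + 1440*z^3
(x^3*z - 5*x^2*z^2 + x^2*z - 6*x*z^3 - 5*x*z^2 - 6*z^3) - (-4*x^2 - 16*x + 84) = x^3*z - 5*x^2*z^2 + x^2*z + 4*x^2 - 6*x*z^3 - 5*x*z^2 + 16*x - 6*z^3 - 84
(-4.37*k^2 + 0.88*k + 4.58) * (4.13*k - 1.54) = -18.0481*k^3 + 10.3642*k^2 + 17.5602*k - 7.0532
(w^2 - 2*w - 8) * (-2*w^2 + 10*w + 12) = -2*w^4 + 14*w^3 + 8*w^2 - 104*w - 96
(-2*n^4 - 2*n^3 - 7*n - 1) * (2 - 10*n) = 20*n^5 + 16*n^4 - 4*n^3 + 70*n^2 - 4*n - 2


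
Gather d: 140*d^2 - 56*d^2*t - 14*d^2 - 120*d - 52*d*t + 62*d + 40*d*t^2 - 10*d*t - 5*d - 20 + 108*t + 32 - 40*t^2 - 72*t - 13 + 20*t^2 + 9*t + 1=d^2*(126 - 56*t) + d*(40*t^2 - 62*t - 63) - 20*t^2 + 45*t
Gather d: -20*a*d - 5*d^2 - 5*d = -5*d^2 + d*(-20*a - 5)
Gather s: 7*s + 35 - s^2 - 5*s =-s^2 + 2*s + 35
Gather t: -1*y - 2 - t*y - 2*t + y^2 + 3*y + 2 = t*(-y - 2) + y^2 + 2*y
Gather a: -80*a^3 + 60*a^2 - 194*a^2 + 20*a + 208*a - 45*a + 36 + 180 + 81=-80*a^3 - 134*a^2 + 183*a + 297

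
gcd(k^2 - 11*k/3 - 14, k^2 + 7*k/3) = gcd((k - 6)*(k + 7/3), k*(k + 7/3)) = k + 7/3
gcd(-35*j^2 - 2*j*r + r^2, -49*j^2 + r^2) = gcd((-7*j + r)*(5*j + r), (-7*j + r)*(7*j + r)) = -7*j + r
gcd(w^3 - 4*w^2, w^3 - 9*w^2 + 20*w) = w^2 - 4*w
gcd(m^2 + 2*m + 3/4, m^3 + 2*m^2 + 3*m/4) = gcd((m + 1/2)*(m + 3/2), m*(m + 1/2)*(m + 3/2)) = m^2 + 2*m + 3/4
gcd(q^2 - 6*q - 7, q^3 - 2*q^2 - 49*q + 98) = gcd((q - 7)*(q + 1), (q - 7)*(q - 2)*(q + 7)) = q - 7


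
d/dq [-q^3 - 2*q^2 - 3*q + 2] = -3*q^2 - 4*q - 3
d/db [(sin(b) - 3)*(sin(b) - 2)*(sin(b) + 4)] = (3*sin(b)^2 - 2*sin(b) - 14)*cos(b)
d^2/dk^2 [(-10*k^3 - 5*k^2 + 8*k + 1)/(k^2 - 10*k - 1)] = 8*(-263*k^3 - 78*k^2 - 9*k + 4)/(k^6 - 30*k^5 + 297*k^4 - 940*k^3 - 297*k^2 - 30*k - 1)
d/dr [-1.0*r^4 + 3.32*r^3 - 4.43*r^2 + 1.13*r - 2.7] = -4.0*r^3 + 9.96*r^2 - 8.86*r + 1.13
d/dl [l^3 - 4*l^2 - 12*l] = 3*l^2 - 8*l - 12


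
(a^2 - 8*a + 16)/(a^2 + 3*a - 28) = (a - 4)/(a + 7)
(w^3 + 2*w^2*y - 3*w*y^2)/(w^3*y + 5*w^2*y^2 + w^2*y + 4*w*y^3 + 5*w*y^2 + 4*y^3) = w*(w^2 + 2*w*y - 3*y^2)/(y*(w^3 + 5*w^2*y + w^2 + 4*w*y^2 + 5*w*y + 4*y^2))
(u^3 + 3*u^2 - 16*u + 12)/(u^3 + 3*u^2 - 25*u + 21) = (u^2 + 4*u - 12)/(u^2 + 4*u - 21)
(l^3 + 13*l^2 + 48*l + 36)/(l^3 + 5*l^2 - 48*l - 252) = (l + 1)/(l - 7)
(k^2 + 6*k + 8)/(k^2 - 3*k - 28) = (k + 2)/(k - 7)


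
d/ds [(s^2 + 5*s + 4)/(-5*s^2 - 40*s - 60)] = (-3*s^2 - 16*s - 28)/(5*(s^4 + 16*s^3 + 88*s^2 + 192*s + 144))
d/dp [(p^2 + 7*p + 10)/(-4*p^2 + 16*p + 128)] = (11*p^2 + 84*p + 184)/(4*(p^4 - 8*p^3 - 48*p^2 + 256*p + 1024))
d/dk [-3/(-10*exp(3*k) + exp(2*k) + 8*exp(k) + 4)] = 6*(-15*exp(2*k) + exp(k) + 4)*exp(k)/(-10*exp(3*k) + exp(2*k) + 8*exp(k) + 4)^2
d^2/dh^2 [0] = 0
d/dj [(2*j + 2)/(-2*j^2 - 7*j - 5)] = 4/(4*j^2 + 20*j + 25)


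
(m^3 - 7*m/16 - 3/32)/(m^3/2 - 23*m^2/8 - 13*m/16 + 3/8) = (16*m^2 - 8*m - 3)/(2*(4*m^2 - 25*m + 6))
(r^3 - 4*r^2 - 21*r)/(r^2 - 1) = r*(r^2 - 4*r - 21)/(r^2 - 1)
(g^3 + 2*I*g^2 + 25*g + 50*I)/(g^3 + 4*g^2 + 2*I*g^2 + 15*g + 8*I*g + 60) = (g^2 - 3*I*g + 10)/(g^2 + g*(4 - 3*I) - 12*I)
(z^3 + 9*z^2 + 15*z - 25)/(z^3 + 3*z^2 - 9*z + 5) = (z + 5)/(z - 1)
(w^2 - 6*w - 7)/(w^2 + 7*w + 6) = (w - 7)/(w + 6)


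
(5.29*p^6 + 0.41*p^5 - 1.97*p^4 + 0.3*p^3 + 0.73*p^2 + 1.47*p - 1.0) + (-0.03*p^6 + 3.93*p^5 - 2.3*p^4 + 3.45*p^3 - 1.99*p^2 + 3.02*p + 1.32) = 5.26*p^6 + 4.34*p^5 - 4.27*p^4 + 3.75*p^3 - 1.26*p^2 + 4.49*p + 0.32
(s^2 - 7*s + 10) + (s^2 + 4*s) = 2*s^2 - 3*s + 10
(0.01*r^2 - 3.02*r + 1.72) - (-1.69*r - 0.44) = 0.01*r^2 - 1.33*r + 2.16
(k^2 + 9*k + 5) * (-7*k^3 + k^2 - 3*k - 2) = -7*k^5 - 62*k^4 - 29*k^3 - 24*k^2 - 33*k - 10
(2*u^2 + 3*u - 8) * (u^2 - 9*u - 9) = 2*u^4 - 15*u^3 - 53*u^2 + 45*u + 72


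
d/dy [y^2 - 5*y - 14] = 2*y - 5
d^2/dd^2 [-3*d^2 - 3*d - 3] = -6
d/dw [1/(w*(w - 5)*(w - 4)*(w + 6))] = (-4*w^3 + 9*w^2 + 68*w - 120)/(w^2*(w^6 - 6*w^5 - 59*w^4 + 444*w^3 + 436*w^2 - 8160*w + 14400))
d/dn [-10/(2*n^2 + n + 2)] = 10*(4*n + 1)/(2*n^2 + n + 2)^2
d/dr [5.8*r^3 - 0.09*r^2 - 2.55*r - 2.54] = 17.4*r^2 - 0.18*r - 2.55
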